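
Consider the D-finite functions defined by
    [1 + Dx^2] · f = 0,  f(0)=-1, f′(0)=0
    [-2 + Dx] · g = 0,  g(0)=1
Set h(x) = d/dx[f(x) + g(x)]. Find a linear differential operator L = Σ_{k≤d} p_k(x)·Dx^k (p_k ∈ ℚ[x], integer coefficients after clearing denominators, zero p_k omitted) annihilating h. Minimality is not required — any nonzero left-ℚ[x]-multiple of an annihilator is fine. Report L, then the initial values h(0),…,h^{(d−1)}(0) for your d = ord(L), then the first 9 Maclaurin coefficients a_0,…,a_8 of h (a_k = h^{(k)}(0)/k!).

f: a_k = -1, 0, 1/2, 0, -1/24, 0, 1/720, 0, -1/40320, …
g: a_k = 1, 2, 2, 4/3, 2/3, 4/15, 4/45, 8/315, 2/315, …
Sum ⇒ L₀ = lclm(L_f,L_g) in ℚ(x)⟨Dx⟩.
h₀' ⇒ L via d/dx closure of L₀.
L = 2 - Dx + 2·Dx^2 - Dx^3  (order 3).
h: a_k = 2, 5, 4, 5/2, 4/3, 13/24, 8/45, 17/336, 4/315, …
ICs: h(0) = 2, h′(0) = 5, h′′(0) = 8.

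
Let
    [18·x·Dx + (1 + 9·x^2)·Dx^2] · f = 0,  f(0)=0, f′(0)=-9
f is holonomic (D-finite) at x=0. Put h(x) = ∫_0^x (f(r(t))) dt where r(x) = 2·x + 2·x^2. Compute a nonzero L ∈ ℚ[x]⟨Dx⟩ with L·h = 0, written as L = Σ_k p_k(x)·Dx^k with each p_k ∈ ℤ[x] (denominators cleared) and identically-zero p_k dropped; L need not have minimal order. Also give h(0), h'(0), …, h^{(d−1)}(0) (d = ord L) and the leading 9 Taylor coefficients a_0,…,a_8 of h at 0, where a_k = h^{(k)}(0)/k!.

f: a_k = 0, -9, 0, 27, 0, -729/5, 0, 6561/7, 0, …
L₀ from L_f via x↦r, Dx↦r'^{-1}Dx.
h=∫₀ˣh₀: take L = L₀·Dx.
L = (-2 + 72·x + 288·x^2 + 432·x^3 + 216·x^4)·Dx^2 + (1 + 2·x + 36·x^2 + 144·x^3 + 180·x^4 + 72·x^5)·Dx^3  (order 3).
h: a_k = 0, 0, -9, -6, 54, 648/5, -3348/5, -23112/7, 64152/7, …
ICs: h(0) = 0, h′(0) = 0, h′′(0) = -18.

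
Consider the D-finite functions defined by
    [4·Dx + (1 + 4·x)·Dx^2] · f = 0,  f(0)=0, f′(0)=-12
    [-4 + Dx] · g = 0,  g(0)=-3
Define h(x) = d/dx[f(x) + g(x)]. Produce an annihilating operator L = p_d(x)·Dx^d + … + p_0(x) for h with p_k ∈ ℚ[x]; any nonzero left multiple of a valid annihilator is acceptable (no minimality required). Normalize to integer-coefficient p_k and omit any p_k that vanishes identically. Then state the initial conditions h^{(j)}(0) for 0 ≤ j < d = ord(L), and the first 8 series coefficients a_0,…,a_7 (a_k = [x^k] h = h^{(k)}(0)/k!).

L = (-24 - 32·x) + (2 - 16·x - 32·x^2)·Dx + (1 + 6·x + 8·x^2)·Dx^2  (order 2).
h: a_k = -24, 0, -288, 640, -3200, 60928/5, -738304/15, 20639744/105, …
ICs: h(0) = -24, h′(0) = 0.

f: a_k = 0, -12, 24, -64, 192, -3072/5, 2048, -49152/7, …
g: a_k = -3, -12, -24, -32, -32, -128/5, -256/15, -1024/105, …
h₀=f+g: left-lcm gives L₀, ord ≤ 3.
Differentiate: ansatz ord ≤ ord L₀ ⇒ L.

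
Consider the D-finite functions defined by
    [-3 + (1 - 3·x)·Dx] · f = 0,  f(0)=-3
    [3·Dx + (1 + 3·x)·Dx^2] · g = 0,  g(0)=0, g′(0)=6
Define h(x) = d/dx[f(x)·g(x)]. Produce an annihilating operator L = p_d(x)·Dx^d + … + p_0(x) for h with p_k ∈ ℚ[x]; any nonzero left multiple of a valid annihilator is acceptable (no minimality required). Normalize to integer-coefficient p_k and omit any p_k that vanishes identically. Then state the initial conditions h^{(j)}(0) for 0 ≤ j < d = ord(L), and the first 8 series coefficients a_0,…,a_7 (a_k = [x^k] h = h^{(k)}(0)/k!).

L = 36 + (3 + 45·x)·Dx + (-1 + 9·x^2)·Dx^2  (order 2).
h: a_k = -18, -54, -405, -1134, -11421/2, -80919/5, -697653/10, -6994026/35, …
ICs: h(0) = -18, h′(0) = -54.

f: a_k = -3, -9, -27, -81, -243, -729, -2187, -6561, …
g: a_k = 0, 6, -9, 18, -81/2, 486/5, -243, 4374/7, …
f·g: L₀ = L_f ⊗_s L_g, ord ≤ 1·2.
Derive L from L₀ (diff closure).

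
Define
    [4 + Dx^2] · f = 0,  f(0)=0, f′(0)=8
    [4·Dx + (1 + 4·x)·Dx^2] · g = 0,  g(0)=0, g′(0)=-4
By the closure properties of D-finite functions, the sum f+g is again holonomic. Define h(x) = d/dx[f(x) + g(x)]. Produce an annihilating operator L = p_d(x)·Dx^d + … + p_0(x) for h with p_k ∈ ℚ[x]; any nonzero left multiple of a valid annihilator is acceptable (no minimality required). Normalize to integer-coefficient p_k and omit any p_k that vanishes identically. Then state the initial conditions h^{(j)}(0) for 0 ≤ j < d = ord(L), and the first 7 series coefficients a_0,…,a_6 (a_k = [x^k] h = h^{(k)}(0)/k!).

L = (400 + 128·x + 256·x^2) + (36 + 176·x + 192·x^2 + 256·x^3)·Dx + (100 + 32·x + 64·x^2)·Dx^2 + (9 + 44·x + 48·x^2 + 64·x^3)·Dx^3  (order 3).
h: a_k = 4, 16, -80, 256, -3056/3, 4096, -737312/45, …
ICs: h(0) = 4, h′(0) = 16, h′′(0) = -160.

f: a_k = 0, 8, 0, -16/3, 0, 16/15, 0, …
g: a_k = 0, -4, 8, -64/3, 64, -1024/5, 2048/3, …
L₀ := lclm(L_f,L_g); ord L₀ ≤ 2+2.
h₀' ⇒ L via d/dx closure of L₀.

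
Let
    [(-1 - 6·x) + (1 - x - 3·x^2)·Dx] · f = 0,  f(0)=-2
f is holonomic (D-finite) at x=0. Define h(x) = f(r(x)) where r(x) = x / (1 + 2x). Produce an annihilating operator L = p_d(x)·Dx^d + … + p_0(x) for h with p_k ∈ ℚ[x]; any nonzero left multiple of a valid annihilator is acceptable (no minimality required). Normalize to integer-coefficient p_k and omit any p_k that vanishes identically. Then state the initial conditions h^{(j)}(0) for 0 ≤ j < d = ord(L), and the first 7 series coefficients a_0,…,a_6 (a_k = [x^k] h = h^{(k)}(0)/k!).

f: a_k = -2, -2, -8, -14, -38, -80, -194, …
Substitute x→r, Dx→(1/r')Dx; clear ⇒ L₀.
L = (1 + 8·x) + (-1 - 5·x - 5·x^2 + 2·x^3)·Dx  (order 1).
h: a_k = -2, -2, -4, 10, -34, 112, -370, …
ICs: h(0) = -2.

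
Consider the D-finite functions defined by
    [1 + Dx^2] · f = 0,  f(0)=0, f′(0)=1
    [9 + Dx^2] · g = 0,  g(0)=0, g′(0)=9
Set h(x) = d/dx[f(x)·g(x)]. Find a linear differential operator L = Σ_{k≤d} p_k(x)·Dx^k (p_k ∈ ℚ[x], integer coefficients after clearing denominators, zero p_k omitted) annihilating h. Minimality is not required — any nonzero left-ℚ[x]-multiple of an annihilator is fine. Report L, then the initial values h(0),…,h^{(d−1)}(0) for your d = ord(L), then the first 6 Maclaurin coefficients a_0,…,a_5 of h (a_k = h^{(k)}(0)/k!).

L = 64 + 20·Dx^2 + Dx^4  (order 4).
h: a_k = 0, 18, 0, -60, 0, 252/5, …
ICs: h(0) = 0, h′(0) = 18, h′′(0) = 0, h′′′(0) = -360.

f: a_k = 0, 1, 0, -1/6, 0, 1/120, …
g: a_k = 0, 9, 0, -27/2, 0, 243/40, …
L₀ := L_f ⊗_s L_g (sym. prod.), ord ≤ 4.
h₀' ⇒ L via d/dx closure of L₀.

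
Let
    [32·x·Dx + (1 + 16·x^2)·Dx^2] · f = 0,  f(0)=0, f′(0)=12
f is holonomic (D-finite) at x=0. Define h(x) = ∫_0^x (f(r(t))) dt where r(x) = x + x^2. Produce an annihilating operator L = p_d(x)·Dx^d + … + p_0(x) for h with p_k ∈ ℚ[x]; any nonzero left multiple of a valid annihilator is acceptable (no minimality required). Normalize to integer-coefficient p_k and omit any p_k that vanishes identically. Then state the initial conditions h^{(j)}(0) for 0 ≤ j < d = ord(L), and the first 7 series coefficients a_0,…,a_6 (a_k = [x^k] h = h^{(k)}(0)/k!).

L = (-2 + 32·x + 128·x^2 + 192·x^3 + 96·x^4)·Dx^2 + (1 + 2·x + 16·x^2 + 64·x^3 + 80·x^4 + 32·x^5)·Dx^3  (order 3).
h: a_k = 0, 0, 6, 4, -16, -192/5, 352/5, …
ICs: h(0) = 0, h′(0) = 0, h′′(0) = 12.

f: a_k = 0, 12, 0, -64, 0, 3072/5, 0, …
L₀ from L_f via x↦r, Dx↦r'^{-1}Dx.
Integrate: L := L₀·Dx.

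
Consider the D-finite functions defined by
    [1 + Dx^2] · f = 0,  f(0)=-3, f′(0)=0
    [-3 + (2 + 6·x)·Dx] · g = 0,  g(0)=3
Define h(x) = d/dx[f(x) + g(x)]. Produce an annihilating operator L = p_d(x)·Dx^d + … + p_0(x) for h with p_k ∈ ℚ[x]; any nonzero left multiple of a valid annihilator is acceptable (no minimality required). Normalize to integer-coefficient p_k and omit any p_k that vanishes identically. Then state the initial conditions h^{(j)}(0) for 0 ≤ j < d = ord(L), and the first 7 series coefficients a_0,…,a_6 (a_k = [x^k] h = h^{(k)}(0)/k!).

L = (-417 - 72·x - 108·x^2) + (-62 - 234·x - 216·x^2 - 216·x^3)·Dx + (-417 - 72·x - 108·x^2)·Dx^2 + (-62 - 234·x - 216·x^2 - 216·x^3)·Dx^3  (order 3).
h: a_k = 9/2, -15/4, 243/16, -1231/32, 25515/256, -688841/2560, 1515591/2048, …
ICs: h(0) = 9/2, h′(0) = -15/4, h′′(0) = 243/8.

f: a_k = -3, 0, 3/2, 0, -1/8, 0, 1/240, …
g: a_k = 3, 9/2, -27/8, 81/16, -1215/128, 5103/256, -45927/1024, …
f+g: L₀ = lclm(L_f,L_g), ord ≤ 2+1.
Derive L from L₀ (diff closure).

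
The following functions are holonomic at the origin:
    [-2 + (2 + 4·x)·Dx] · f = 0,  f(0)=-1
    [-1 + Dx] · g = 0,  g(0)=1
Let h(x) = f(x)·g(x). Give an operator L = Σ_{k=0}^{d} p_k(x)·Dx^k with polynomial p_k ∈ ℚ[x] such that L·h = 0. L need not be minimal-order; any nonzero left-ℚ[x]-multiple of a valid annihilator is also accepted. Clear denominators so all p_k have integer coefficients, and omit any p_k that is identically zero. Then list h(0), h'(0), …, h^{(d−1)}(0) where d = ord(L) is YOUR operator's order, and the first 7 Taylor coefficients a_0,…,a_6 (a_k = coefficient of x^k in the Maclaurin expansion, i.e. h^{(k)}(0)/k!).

f: a_k = -1, -1, 1/2, -1/2, 5/8, -7/8, 21/16, …
g: a_k = 1, 1, 1/2, 1/6, 1/24, 1/120, 1/720, …
h₀=f·g: eliminate ⇒ L₀, order ≤ 1·1.
L = (-2 - 2·x) + (1 + 2·x)·Dx  (order 1).
h: a_k = -1, -2, -1, -2/3, 1/6, -7/15, 61/90, …
ICs: h(0) = -1.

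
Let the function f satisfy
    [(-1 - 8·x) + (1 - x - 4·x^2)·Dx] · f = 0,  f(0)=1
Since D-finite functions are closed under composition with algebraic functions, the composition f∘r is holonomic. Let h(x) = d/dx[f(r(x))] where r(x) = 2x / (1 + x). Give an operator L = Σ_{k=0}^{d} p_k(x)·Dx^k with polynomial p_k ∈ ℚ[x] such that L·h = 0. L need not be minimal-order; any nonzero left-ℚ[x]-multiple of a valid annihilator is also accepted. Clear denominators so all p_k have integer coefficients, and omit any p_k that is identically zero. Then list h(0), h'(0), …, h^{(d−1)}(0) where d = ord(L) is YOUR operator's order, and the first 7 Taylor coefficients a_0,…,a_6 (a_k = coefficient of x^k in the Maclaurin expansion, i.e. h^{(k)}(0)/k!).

f: a_k = 1, 1, 5, 9, 29, 65, 181, …
L₀ from L_f via x↦r, Dx↦r'^{-1}Dx.
h=h₀': d/dx-closure on L₀ ⇒ L.
L = (18 + 102·x + 918·x^2 + 578·x^3) + (-1 - 18·x + 306·x^3 + 289·x^4)·Dx  (order 1).
h: a_k = 2, 36, 102, 1224, 2890, 31212, 68782, …
ICs: h(0) = 2.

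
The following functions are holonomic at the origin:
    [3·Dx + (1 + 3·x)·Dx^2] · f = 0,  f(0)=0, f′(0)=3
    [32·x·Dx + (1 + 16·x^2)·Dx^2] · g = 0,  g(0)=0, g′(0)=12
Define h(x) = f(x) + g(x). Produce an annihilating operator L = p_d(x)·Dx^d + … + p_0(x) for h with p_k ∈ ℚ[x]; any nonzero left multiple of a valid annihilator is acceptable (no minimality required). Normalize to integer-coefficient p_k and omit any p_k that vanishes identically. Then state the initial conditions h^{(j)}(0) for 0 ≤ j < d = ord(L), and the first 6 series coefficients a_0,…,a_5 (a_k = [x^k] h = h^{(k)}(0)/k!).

f: a_k = 0, 3, -9/2, 9, -81/4, 243/5, …
g: a_k = 0, 12, 0, -64, 0, 3072/5, …
Weyl lclm of L_f,L_g ⇒ L₀ (ord ≤ 4).
L = (-96 - 864·x + 4608·x^2 + 4608·x^3)·Dx + (-50 - 192·x + 672·x^2 + 9216·x^3 + 9216·x^4)·Dx^2 + (-3 + 23·x + 96·x^2 + 512·x^3 + 2304·x^4 + 2304·x^5)·Dx^3  (order 3).
h: a_k = 0, 15, -9/2, -55, -81/4, 663, …
ICs: h(0) = 0, h′(0) = 15, h′′(0) = -9.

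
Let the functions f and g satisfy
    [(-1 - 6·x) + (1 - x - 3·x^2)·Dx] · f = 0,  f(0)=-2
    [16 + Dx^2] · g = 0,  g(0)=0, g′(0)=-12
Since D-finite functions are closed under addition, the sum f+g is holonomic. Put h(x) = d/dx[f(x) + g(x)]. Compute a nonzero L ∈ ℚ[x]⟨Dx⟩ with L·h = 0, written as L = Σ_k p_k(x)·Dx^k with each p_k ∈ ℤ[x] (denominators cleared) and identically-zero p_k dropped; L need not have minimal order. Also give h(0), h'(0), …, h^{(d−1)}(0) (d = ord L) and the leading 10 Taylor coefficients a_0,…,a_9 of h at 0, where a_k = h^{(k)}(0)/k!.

L = (4672 + 20416·x + 66304·x^2 + 32640·x^3 + 66240·x^4 + 62208·x^5 + 62208·x^6) + (-464 - 2352·x + 3792·x^2 + 6752·x^3 - 2400·x^4 + 5184·x^5 + 24192·x^6 + 20736·x^7)·Dx + (292 + 1276·x + 4144·x^2 + 2040·x^3 + 4140·x^4 + 3888·x^5 + 3888·x^6)·Dx^2 + (-29 - 147·x + 237·x^2 + 422·x^3 - 150·x^4 + 324·x^5 + 1512·x^6 + 1296·x^7)·Dx^3  (order 3).
h: a_k = -14, -16, 54, -152, -528, -1164, -44546/15, -8128, -2192558/105, -53660, …
ICs: h(0) = -14, h′(0) = -16, h′′(0) = 108.

f: a_k = -2, -2, -8, -14, -38, -80, -194, -434, -1016, -2318, …
g: a_k = 0, -12, 0, 32, 0, -128/5, 0, 1024/105, 0, -2048/945, …
h₀=f+g: left-lcm gives L₀, ord ≤ 3.
Derive L from L₀ (diff closure).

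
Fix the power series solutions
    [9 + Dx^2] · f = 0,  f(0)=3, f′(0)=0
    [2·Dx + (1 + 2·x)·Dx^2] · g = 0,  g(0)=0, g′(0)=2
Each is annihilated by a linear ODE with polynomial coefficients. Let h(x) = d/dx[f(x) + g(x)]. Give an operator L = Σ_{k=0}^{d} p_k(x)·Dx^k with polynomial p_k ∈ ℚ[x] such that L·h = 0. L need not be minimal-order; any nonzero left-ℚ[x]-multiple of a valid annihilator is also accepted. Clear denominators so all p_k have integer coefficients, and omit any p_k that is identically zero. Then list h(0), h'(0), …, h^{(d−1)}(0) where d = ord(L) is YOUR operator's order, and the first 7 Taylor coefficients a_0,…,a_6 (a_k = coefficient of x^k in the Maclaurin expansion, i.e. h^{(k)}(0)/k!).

L = (594 + 648·x + 648·x^2) + (153 + 630·x + 972·x^2 + 648·x^3)·Dx + (66 + 72·x + 72·x^2)·Dx^2 + (17 + 70·x + 108·x^2 + 72·x^3)·Dx^3  (order 3).
h: a_k = 2, -31, 8, 49/2, 32, -3289/40, 128, …
ICs: h(0) = 2, h′(0) = -31, h′′(0) = 16.

f: a_k = 3, 0, -27/2, 0, 81/8, 0, -243/80, …
g: a_k = 0, 2, -2, 8/3, -4, 32/5, -32/3, …
Weyl lclm of L_f,L_g ⇒ L₀ (ord ≤ 4).
h₀' ⇒ L via d/dx closure of L₀.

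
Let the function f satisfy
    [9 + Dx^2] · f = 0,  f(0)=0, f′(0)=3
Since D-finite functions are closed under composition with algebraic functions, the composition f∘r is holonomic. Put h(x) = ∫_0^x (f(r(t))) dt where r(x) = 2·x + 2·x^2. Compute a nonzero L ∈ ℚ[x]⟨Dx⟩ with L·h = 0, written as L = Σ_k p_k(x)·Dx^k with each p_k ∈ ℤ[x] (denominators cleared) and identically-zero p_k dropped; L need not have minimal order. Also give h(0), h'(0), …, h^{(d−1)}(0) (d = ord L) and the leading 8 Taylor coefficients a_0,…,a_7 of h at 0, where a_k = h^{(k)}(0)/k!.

f: a_k = 0, 3, 0, -9/2, 0, 81/40, 0, -243/560, …
Substitute x→r, Dx→(1/r')Dx; clear ⇒ L₀.
∫: right-multiply L₀ by Dx.
L = (36 + 216·x + 432·x^2 + 288·x^3)·Dx - 2·Dx^2 + (1 + 2·x)·Dx^3  (order 3).
h: a_k = 0, 0, 3, 2, -9, -108/5, -36/5, 288/7, …
ICs: h(0) = 0, h′(0) = 0, h′′(0) = 6.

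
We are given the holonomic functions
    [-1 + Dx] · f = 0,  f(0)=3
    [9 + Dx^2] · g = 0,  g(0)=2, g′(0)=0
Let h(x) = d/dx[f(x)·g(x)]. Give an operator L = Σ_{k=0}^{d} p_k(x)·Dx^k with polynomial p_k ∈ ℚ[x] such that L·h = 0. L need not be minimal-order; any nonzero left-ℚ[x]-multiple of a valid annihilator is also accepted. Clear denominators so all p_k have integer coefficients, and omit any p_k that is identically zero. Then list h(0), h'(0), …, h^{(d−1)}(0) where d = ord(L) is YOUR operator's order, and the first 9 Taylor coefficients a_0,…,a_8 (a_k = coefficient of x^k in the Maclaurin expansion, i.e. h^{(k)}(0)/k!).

L = 10 - 2·Dx + Dx^2  (order 2).
h: a_k = 6, -48, -78, 28, 79, 88/5, -307/15, -1054/105, 481/420, …
ICs: h(0) = 6, h′(0) = -48.

f: a_k = 3, 3, 3/2, 1/2, 1/8, 1/40, 1/240, 1/1680, 1/13440, …
g: a_k = 2, 0, -9, 0, 27/4, 0, -81/40, 0, 729/2240, …
Sym-product of L_f,L_g gives L₀ (≤ ord 2).
Derive L from L₀ (diff closure).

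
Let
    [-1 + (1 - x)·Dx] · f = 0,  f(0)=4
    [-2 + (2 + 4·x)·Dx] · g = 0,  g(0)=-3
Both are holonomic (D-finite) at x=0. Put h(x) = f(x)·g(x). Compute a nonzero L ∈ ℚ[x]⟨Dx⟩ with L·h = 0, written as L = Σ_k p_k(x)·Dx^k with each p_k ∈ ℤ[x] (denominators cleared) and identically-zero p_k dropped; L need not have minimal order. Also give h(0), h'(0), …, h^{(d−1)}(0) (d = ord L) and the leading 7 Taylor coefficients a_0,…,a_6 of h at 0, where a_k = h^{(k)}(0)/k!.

f: a_k = 4, 4, 4, 4, 4, 4, 4, …
g: a_k = -3, -3, 3/2, -3/2, 15/8, -21/8, 63/16, …
Sym-product of L_f,L_g gives L₀ (≤ ord 1).
L = (2 + x) + (-1 - x + 2·x^2)·Dx  (order 1).
h: a_k = -12, -24, -18, -24, -33/2, -27, -45/4, …
ICs: h(0) = -12.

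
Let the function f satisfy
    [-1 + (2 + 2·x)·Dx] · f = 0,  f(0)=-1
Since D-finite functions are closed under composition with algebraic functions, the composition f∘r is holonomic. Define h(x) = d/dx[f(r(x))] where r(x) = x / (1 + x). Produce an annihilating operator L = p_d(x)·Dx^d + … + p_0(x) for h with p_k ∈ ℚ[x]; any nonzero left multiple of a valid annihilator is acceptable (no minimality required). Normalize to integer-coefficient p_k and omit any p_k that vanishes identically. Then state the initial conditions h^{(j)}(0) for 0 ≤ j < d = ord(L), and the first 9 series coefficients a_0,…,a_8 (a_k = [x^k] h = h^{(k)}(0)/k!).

f: a_k = -1, -1/2, 1/8, -1/16, 5/128, -7/256, 21/1024, -33/2048, 429/32768, …
Change of var in L_f (x↦r) gives L₀.
h₀' ⇒ L via d/dx closure of L₀.
L = (-5 - 8·x) + (-2 - 6·x - 4·x^2)·Dx  (order 1).
h: a_k = -1/2, 5/4, -39/16, 141/32, -1995/256, 7059/512, -50435/2048, 182461/4096, -5347827/65536, …
ICs: h(0) = -1/2.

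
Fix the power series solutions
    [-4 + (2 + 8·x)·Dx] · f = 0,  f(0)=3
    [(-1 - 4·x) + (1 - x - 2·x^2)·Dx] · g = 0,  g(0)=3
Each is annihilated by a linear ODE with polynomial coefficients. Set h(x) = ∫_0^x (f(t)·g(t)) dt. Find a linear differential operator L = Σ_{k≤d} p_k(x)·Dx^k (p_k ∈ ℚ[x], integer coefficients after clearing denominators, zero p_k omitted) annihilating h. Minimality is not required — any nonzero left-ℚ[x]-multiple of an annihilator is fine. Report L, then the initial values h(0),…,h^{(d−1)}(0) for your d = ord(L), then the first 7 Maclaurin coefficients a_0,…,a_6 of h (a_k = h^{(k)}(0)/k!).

L = (3 + 6·x + 12·x^2)·Dx + (-1 - 3·x + 6·x^2 + 8·x^3)·Dx^2  (order 2).
h: a_k = 0, 9, 27/2, 9, 117/4, 81/5, 189/2, …
ICs: h(0) = 0, h′(0) = 9.

f: a_k = 3, 6, -6, 12, -30, 84, -252, …
g: a_k = 3, 3, 9, 15, 33, 63, 129, …
Sym-product of L_f,L_g gives L₀ (≤ ord 1).
Integrate: L := L₀·Dx.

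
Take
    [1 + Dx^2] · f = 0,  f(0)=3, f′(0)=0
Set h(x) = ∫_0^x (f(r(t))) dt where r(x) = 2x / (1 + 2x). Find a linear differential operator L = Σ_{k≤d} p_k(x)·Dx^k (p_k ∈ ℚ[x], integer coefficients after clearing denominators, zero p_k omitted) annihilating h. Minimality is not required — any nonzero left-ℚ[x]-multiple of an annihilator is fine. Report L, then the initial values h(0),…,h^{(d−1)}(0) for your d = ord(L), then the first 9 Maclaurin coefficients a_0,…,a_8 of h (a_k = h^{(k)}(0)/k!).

L = 4·Dx + (4 + 24·x + 48·x^2 + 32·x^3)·Dx^2 + (1 + 8·x + 24·x^2 + 32·x^3 + 16·x^4)·Dx^3  (order 3).
h: a_k = 0, 3, 0, -2, 6, -14, 88/3, -6004/105, 522/5, …
ICs: h(0) = 0, h′(0) = 3, h′′(0) = 0.

f: a_k = 3, 0, -3/2, 0, 1/8, 0, -1/240, 0, 1/13440, …
f∘r: x↦r, Dx↦Dx/r' in L_f ⇒ L₀.
h=∫₀ˣh₀: take L = L₀·Dx.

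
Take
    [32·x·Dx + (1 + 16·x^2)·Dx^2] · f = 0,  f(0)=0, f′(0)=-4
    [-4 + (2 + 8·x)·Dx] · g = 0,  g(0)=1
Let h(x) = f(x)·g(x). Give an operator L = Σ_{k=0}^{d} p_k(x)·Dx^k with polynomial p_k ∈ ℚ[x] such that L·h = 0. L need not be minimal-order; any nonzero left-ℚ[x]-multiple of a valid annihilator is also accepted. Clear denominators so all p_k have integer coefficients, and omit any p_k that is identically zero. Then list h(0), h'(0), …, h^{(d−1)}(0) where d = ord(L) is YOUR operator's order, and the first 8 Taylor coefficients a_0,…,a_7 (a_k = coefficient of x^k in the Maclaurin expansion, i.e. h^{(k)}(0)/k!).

f: a_k = 0, -4, 0, 64/3, 0, -1024/5, 0, 16384/7, …
g: a_k = 1, 2, -2, 4, -10, 28, -84, 264, …
f·g: L₀ = L_f ⊗_s L_g, ord ≤ 2·1.
L = (12 - 64·x - 64·x^2) + (-4 + 16·x + 192·x^2 + 256·x^3)·Dx + (1 + 8·x + 32·x^2 + 128·x^3 + 256·x^4)·Dx^2  (order 2).
h: a_k = 0, -4, -8, 88/3, 80/3, -3112/15, -6544/15, 301648/105, …
ICs: h(0) = 0, h′(0) = -4.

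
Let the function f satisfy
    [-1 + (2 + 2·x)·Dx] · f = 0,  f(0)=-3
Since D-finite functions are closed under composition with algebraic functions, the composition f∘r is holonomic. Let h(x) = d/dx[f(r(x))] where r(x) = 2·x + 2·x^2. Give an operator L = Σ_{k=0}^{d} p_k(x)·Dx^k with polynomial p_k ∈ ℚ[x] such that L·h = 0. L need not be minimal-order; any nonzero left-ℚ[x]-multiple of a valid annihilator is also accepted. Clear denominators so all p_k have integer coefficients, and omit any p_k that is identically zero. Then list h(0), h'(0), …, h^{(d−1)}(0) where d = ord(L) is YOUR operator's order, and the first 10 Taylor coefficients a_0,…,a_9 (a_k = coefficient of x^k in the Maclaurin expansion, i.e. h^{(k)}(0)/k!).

L = 1 + (-1 - 4·x - 6·x^2 - 4·x^3)·Dx  (order 1).
h: a_k = -3, -3, 9/2, -9/2, 15/8, 27/8, -147/16, 183/16, -729/128, -1185/128, …
ICs: h(0) = -3.

f: a_k = -3, -3/2, 3/8, -3/16, 15/128, -21/256, 63/1024, -99/2048, 1287/32768, -2145/65536, …
L₀ from L_f via x↦r, Dx↦r'^{-1}Dx.
Derive L from L₀ (diff closure).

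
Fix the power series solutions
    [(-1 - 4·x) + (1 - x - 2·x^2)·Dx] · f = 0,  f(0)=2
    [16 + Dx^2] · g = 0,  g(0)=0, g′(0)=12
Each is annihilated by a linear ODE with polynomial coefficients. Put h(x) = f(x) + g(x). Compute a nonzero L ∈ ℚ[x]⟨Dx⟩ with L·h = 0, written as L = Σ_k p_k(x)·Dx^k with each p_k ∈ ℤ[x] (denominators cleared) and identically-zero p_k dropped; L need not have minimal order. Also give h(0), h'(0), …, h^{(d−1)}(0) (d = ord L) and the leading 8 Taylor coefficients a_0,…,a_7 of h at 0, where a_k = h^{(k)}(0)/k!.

L = (368 + 1408·x - 256·x^2 + 512·x^3 + 2560·x^4 + 2048·x^5) + (-176 + 336·x + 384·x^2 - 1024·x^3 - 384·x^4 + 1536·x^5 + 1024·x^6)·Dx + (23 + 88·x - 16·x^2 + 32·x^3 + 160·x^4 + 128·x^5)·Dx^2 + (-11 + 21·x + 24·x^2 - 64·x^3 - 24·x^4 + 96·x^5 + 64·x^6)·Dx^3  (order 3).
h: a_k = 2, 14, 6, -22, 22, 338/5, 86, 16826/105, …
ICs: h(0) = 2, h′(0) = 14, h′′(0) = 12.

f: a_k = 2, 2, 6, 10, 22, 42, 86, 170, …
g: a_k = 0, 12, 0, -32, 0, 128/5, 0, -1024/105, …
Weyl lclm of L_f,L_g ⇒ L₀ (ord ≤ 3).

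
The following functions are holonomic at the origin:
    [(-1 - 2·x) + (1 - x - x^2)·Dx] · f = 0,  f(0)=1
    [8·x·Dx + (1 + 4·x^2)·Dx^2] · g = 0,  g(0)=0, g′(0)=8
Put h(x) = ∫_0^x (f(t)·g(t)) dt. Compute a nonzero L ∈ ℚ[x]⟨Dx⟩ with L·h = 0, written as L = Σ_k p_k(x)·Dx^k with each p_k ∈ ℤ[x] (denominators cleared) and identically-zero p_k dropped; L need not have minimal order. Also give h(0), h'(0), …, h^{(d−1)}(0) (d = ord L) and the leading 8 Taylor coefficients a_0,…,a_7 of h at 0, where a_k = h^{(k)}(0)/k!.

L = (2 + 8·x + 24·x^2)·Dx + (2 - 4·x + 16·x^2 + 24·x^3)·Dx^2 + (-1 + x - 3·x^2 + 4·x^3 + 4·x^4)·Dx^3  (order 3).
h: a_k = 0, 0, 4, 8/3, 4/3, 8/3, 332/45, 288/35, …
ICs: h(0) = 0, h′(0) = 0, h′′(0) = 8.

f: a_k = 1, 1, 2, 3, 5, 8, 13, 21, …
g: a_k = 0, 8, 0, -32/3, 0, 128/5, 0, -512/7, …
Sym-product of L_f,L_g gives L₀ (≤ ord 2).
Integrate: L := L₀·Dx.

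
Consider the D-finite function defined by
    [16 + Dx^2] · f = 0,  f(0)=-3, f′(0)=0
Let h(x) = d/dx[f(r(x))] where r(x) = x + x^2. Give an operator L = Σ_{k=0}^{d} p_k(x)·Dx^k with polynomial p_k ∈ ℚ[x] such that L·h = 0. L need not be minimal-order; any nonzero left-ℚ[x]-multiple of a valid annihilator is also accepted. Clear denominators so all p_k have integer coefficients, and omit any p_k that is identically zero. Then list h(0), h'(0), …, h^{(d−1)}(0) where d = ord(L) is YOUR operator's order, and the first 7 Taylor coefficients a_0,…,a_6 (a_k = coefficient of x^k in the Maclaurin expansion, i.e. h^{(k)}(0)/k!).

f: a_k = -3, 0, 24, 0, -32, 0, 256/15, …
h₀=f(r): pull back L_f along r ⇒ L₀.
h₀' ⇒ L via d/dx closure of L₀.
L = (28 + 128·x + 384·x^2 + 512·x^3 + 256·x^4) + (-6 - 12·x)·Dx + (1 + 4·x + 4·x^2)·Dx^2  (order 2).
h: a_k = 0, 48, 144, -32, -640, -5248/5, -896/5, …
ICs: h(0) = 0, h′(0) = 48.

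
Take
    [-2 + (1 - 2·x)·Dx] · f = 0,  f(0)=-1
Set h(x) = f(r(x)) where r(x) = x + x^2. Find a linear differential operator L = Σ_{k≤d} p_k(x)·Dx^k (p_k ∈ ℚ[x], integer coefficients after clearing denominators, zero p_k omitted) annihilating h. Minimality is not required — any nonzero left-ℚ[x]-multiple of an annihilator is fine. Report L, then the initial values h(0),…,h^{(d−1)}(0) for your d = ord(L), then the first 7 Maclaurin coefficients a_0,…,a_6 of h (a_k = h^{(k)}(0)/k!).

f: a_k = -1, -2, -4, -8, -16, -32, -64, …
L₀ from L_f via x↦r, Dx↦r'^{-1}Dx.
L = (2 + 4·x) + (-1 + 2·x + 2·x^2)·Dx  (order 1).
h: a_k = -1, -2, -6, -16, -44, -120, -328, …
ICs: h(0) = -1.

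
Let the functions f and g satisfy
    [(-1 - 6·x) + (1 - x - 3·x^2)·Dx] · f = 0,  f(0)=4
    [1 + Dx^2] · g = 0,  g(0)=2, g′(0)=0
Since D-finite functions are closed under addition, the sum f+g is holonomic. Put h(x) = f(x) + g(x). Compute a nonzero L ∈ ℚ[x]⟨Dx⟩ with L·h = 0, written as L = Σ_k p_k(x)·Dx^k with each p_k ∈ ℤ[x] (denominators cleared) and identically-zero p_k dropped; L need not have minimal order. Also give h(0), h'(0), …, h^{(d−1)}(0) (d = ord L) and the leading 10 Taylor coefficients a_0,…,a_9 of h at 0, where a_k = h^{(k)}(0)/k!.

L = (43 + 292·x + 307·x^2 + 624·x^3 + 45·x^4 + 54·x^5) + (-9 - 7·x - 6·x^2 + 91·x^3 + 144·x^4 + 27·x^5 + 27·x^6)·Dx + (43 + 292·x + 307·x^2 + 624·x^3 + 45·x^4 + 54·x^5)·Dx^2 + (-9 - 7·x - 6·x^2 + 91·x^3 + 144·x^4 + 27·x^5 + 27·x^6)·Dx^3  (order 3).
h: a_k = 6, 4, 15, 28, 913/12, 160, 139679/360, 868, 40965121/20160, 4636, …
ICs: h(0) = 6, h′(0) = 4, h′′(0) = 30.

f: a_k = 4, 4, 16, 28, 76, 160, 388, 868, 2032, 4636, …
g: a_k = 2, 0, -1, 0, 1/12, 0, -1/360, 0, 1/20160, 0, …
L₀ := lclm(L_f,L_g); ord L₀ ≤ 1+2.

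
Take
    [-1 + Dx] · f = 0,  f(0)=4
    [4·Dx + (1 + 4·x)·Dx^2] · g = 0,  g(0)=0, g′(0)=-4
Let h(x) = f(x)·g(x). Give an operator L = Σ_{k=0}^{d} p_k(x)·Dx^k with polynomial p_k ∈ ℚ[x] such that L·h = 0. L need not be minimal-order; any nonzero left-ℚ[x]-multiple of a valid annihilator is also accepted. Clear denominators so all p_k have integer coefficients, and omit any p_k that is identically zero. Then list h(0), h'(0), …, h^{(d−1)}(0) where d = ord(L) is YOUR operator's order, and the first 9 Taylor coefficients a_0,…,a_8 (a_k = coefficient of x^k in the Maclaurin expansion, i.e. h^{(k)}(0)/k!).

L = (-3 + 4·x) + (2 - 8·x)·Dx + (1 + 4·x)·Dx^2  (order 2).
h: a_k = 0, -16, 16, -184/3, 184, -3006/5, 18238/9, -2205587/315, 1109003/45, …
ICs: h(0) = 0, h′(0) = -16.

f: a_k = 4, 4, 2, 2/3, 1/6, 1/30, 1/180, 1/1260, 1/10080, …
g: a_k = 0, -4, 8, -64/3, 64, -1024/5, 2048/3, -16384/7, 8192, …
L₀ := L_f ⊗_s L_g (sym. prod.), ord ≤ 2.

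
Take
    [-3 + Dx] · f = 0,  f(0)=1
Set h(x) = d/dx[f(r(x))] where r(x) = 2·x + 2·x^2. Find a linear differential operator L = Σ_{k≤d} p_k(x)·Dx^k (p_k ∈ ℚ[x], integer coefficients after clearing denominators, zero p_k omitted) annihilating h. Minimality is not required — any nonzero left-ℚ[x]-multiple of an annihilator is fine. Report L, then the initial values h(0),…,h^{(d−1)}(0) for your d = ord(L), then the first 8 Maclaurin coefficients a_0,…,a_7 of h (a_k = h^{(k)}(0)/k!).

L = (8 + 24·x + 24·x^2) + (-1 - 2·x)·Dx  (order 1).
h: a_k = 6, 48, 216, 720, 1944, 22464/5, 45792/5, 589248/35, …
ICs: h(0) = 6.

f: a_k = 1, 3, 9/2, 9/2, 27/8, 81/40, 81/80, 243/560, …
Substitute x→r, Dx→(1/r')Dx; clear ⇒ L₀.
Derive L from L₀ (diff closure).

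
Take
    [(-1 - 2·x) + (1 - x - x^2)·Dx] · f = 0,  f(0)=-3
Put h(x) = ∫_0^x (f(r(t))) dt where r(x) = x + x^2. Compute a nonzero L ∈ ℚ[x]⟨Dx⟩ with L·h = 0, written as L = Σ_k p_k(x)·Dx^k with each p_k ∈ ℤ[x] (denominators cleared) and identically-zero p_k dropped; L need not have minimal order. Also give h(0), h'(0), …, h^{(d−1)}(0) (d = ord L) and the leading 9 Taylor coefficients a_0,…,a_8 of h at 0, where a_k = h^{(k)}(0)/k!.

f: a_k = -3, -3, -6, -9, -15, -24, -39, -63, -102, …
h₀=f(r): pull back L_f along r ⇒ L₀.
h=∫h₀ ⇒ L = L₀·Dx.
L = (1 + 4·x + 6·x^2 + 4·x^3)·Dx + (-1 + x + 2·x^2 + 2·x^3 + x^4)·Dx^2  (order 2).
h: a_k = 0, -3, -3/2, -3, -21/4, -48/5, -37/2, -258/7, -597/8, …
ICs: h(0) = 0, h′(0) = -3.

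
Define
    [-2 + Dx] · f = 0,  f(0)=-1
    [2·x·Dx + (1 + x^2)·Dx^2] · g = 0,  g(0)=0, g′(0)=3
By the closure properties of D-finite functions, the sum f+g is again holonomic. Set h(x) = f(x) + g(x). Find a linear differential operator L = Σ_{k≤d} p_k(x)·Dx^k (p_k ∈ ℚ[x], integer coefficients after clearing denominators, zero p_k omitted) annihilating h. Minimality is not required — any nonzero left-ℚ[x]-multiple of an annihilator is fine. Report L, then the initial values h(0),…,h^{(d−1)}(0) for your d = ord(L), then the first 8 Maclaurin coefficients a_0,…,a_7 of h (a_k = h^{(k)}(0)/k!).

L = (2 - 4·x - 6·x^2 - 4·x^3)·Dx + (-3 - x^2 - 2·x^4)·Dx^2 + (1 + x + 2·x^2 + x^3 + x^4)·Dx^3  (order 3).
h: a_k = -1, 1, -2, -7/3, -2/3, 1/3, -4/45, -143/315, …
ICs: h(0) = -1, h′(0) = 1, h′′(0) = -4.

f: a_k = -1, -2, -2, -4/3, -2/3, -4/15, -4/45, -8/315, …
g: a_k = 0, 3, 0, -1, 0, 3/5, 0, -3/7, …
h₀=f+g: left-lcm gives L₀, ord ≤ 3.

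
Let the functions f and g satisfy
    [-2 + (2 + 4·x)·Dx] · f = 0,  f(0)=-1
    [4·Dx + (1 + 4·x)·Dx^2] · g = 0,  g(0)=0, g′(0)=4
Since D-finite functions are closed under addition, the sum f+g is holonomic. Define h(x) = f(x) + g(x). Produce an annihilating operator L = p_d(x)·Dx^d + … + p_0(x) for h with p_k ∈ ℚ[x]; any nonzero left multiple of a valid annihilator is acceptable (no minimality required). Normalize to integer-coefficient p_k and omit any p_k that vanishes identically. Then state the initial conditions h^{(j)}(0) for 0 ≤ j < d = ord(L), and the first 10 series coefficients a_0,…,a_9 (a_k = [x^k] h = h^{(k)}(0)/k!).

L = (20 + 16·x)·Dx + (29 + 104·x + 80·x^2)·Dx^2 + (3 + 22·x + 48·x^2 + 32·x^3)·Dx^3  (order 3).
h: a_k = -1, 3, -15/2, 125/6, -507/8, 8157/40, -32705/48, 261913/112, -1048147/128, 33547997/1152, …
ICs: h(0) = -1, h′(0) = 3, h′′(0) = -15.

f: a_k = -1, -1, 1/2, -1/2, 5/8, -7/8, 21/16, -33/16, 429/128, -715/128, …
g: a_k = 0, 4, -8, 64/3, -64, 1024/5, -2048/3, 16384/7, -8192, 262144/9, …
Sum ⇒ L₀ = lclm(L_f,L_g) in ℚ(x)⟨Dx⟩.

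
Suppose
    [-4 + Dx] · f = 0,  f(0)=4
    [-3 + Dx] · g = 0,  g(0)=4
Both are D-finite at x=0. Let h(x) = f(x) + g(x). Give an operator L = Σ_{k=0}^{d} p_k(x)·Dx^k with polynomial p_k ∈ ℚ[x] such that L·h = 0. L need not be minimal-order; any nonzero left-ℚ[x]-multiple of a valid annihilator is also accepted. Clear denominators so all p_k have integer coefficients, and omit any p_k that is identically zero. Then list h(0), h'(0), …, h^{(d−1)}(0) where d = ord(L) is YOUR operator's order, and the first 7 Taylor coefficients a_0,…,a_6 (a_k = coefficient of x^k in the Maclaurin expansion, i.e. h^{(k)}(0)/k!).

f: a_k = 4, 16, 32, 128/3, 128/3, 512/15, 1024/45, …
g: a_k = 4, 12, 18, 18, 27/2, 81/10, 81/20, …
Sum ⇒ L₀ = lclm(L_f,L_g) in ℚ(x)⟨Dx⟩.
L = 12 - 7·Dx + Dx^2  (order 2).
h: a_k = 8, 28, 50, 182/3, 337/6, 1267/30, 965/36, …
ICs: h(0) = 8, h′(0) = 28.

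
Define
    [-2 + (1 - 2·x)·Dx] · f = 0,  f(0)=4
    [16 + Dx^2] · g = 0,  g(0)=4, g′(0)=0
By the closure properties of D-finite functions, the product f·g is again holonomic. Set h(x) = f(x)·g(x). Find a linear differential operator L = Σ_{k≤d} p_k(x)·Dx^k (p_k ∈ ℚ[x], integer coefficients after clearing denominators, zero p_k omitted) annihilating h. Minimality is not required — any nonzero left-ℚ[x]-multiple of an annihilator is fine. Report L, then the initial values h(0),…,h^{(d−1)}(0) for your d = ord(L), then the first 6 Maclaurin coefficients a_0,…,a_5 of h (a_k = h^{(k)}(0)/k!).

L = (-16 + 32·x) + 4·Dx + (-1 + 2·x)·Dx^2  (order 2).
h: a_k = 16, 32, -64, -128, -256/3, -512/3, …
ICs: h(0) = 16, h′(0) = 32.

f: a_k = 4, 8, 16, 32, 64, 128, …
g: a_k = 4, 0, -32, 0, 128/3, 0, …
h₀=f·g: eliminate ⇒ L₀, order ≤ 1·2.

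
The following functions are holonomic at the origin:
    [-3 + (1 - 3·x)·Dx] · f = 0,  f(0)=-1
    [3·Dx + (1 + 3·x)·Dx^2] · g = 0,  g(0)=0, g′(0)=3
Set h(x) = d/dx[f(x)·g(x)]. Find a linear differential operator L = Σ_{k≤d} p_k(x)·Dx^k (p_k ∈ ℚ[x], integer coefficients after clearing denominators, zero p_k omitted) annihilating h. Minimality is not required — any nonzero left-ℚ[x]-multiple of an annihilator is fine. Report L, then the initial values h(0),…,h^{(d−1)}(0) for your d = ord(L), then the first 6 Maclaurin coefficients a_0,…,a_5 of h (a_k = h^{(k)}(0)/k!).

f: a_k = -1, -3, -9, -27, -81, -243, …
g: a_k = 0, 3, -9/2, 9, -81/4, 243/5, …
h₀=f·g: eliminate ⇒ L₀, order ≤ 1·2.
Differentiate: ansatz ord ≤ ord L₀ ⇒ L.
L = 36 + (3 + 45·x)·Dx + (-1 + 9·x^2)·Dx^2  (order 2).
h: a_k = -3, -9, -135/2, -189, -3807/4, -26973/10, …
ICs: h(0) = -3, h′(0) = -9.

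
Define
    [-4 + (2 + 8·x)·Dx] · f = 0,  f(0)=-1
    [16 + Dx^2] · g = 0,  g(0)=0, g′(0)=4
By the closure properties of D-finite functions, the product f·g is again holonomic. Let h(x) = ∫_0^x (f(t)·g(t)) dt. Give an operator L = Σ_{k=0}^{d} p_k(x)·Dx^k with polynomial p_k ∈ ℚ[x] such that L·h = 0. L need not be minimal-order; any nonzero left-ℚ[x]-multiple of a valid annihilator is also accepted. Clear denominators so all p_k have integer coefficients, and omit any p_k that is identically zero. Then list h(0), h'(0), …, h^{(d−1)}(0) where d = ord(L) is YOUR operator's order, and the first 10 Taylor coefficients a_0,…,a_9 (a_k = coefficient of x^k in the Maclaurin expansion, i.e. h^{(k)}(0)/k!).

L = (28 + 128·x + 256·x^2)·Dx + (-4 - 16·x)·Dx^2 + (1 + 8·x + 16·x^2)·Dx^3  (order 3).
h: a_k = 0, 0, -2, -8/3, 14/3, 16/15, 76/45, -432/35, 1966/63, -247264/2835, …
ICs: h(0) = 0, h′(0) = 0, h′′(0) = -4.

f: a_k = -1, -2, 2, -4, 10, -28, 84, -264, 858, -2860, …
g: a_k = 0, 4, 0, -32/3, 0, 128/15, 0, -1024/315, 0, 2048/2835, …
Product ⇒ symmetric product L₀, ord ≤ 2.
Integrate: L := L₀·Dx.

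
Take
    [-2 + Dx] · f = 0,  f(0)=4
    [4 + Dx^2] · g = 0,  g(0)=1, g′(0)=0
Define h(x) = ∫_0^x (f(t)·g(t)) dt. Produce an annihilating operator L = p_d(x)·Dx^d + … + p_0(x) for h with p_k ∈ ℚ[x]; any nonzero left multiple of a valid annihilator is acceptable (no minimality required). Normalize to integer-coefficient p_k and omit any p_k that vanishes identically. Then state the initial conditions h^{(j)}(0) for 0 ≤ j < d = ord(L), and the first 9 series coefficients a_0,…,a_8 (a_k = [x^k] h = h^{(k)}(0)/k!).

L = 8·Dx - 4·Dx^2 + Dx^3  (order 3).
h: a_k = 0, 4, 4, 0, -8/3, -32/15, -32/45, 0, 32/315, …
ICs: h(0) = 0, h′(0) = 4, h′′(0) = 8.

f: a_k = 4, 8, 8, 16/3, 8/3, 16/15, 16/45, 32/315, 8/315, …
g: a_k = 1, 0, -2, 0, 2/3, 0, -4/45, 0, 2/315, …
f·g: L₀ = L_f ⊗_s L_g, ord ≤ 1·2.
∫: right-multiply L₀ by Dx.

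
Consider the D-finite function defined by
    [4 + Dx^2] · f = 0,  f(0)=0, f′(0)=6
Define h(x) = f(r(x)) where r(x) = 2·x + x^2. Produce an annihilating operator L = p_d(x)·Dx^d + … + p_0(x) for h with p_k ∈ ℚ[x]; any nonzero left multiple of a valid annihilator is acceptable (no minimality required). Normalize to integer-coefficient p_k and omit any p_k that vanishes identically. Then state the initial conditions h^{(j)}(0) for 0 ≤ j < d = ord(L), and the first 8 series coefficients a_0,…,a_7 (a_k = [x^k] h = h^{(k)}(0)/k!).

f: a_k = 0, 6, 0, -4, 0, 4/5, 0, -8/105, …
Change of var in L_f (x↦r) gives L₀.
L = (16 + 48·x + 48·x^2 + 16·x^3) - Dx + (1 + x)·Dx^2  (order 2).
h: a_k = 0, 12, 6, -32, -48, 8/5, 60, 5696/105, …
ICs: h(0) = 0, h′(0) = 12.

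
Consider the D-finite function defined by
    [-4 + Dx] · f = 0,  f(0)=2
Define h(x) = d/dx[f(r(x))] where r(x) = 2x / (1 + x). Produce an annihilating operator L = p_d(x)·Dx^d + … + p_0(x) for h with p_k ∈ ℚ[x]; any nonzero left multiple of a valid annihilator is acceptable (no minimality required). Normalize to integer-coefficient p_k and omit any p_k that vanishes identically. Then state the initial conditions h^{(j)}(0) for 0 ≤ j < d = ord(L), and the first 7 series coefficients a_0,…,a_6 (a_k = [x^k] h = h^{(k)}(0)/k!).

f: a_k = 2, 8, 16, 64/3, 64/3, 256/15, 512/45, …
Substitute x→r, Dx→(1/r')Dx; clear ⇒ L₀.
Differentiate: ansatz ord ≤ ord L₀ ⇒ L.
L = (6 - 2·x) + (-1 - 2·x - x^2)·Dx  (order 1).
h: a_k = 16, 96, 176, 64/3, -176, 736/15, 6448/45, …
ICs: h(0) = 16.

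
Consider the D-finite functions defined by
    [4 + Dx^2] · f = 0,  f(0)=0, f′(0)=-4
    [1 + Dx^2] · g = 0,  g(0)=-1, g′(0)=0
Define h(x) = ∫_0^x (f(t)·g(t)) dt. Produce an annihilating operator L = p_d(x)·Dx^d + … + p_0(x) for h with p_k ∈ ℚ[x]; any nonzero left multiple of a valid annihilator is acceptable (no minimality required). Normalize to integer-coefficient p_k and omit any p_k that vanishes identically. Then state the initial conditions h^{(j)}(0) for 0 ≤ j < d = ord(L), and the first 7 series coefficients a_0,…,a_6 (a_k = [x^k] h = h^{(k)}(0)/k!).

f: a_k = 0, -4, 0, 8/3, 0, -8/15, 0, …
g: a_k = -1, 0, 1/2, 0, -1/24, 0, 1/720, …
Sym-product of L_f,L_g gives L₀ (≤ ord 4).
h=∫h₀ ⇒ L = L₀·Dx.
L = 9·Dx + 10·Dx^3 + Dx^5  (order 5).
h: a_k = 0, 0, 2, 0, -7/6, 0, 61/180, …
ICs: h(0) = 0, h′(0) = 0, h′′(0) = 4, h′′′(0) = 0, h′′′′(0) = -28.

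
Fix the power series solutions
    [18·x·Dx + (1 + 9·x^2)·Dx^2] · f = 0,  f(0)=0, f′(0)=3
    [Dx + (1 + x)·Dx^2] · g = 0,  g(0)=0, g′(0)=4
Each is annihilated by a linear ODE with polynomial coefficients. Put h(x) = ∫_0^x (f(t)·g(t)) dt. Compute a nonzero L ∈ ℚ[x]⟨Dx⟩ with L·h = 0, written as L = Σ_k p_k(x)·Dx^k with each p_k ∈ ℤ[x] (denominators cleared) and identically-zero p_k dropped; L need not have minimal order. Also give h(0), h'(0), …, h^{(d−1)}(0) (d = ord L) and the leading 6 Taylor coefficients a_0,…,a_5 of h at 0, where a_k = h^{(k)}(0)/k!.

f: a_k = 0, 3, 0, -9, 0, 243/5, …
g: a_k = 0, 4, -2, 4/3, -1, 4/5, …
h₀=f·g: eliminate ⇒ L₀, order ≤ 2·2.
h=∫h₀ ⇒ L = L₀·Dx.
L = (1368 + 2700·x + 37584·x^2 + 95580·x^3 + 87480·x^4 + 37908·x^5 + 26244·x^7)·Dx^2 + (1298 + 9180·x + 54612·x^2 + 194724·x^3 + 324000·x^4 + 271188·x^5 + 102060·x^6 + 78732·x^7 + 91854·x^8)·Dx^3 + (76 + 2848·x + 12096·x^2 + 43992·x^3 + 117288·x^4 + 173016·x^5 + 139968·x^6 + 75816·x^7 + 78732·x^8 + 52488·x^9)·Dx^4 + (37 + 146·x + 901·x^2 + 2808·x^3 + 7362·x^4 + 15228·x^5 + 21546·x^6 + 17496·x^7 + 12393·x^8 + 13122·x^9 + 6561·x^10)·Dx^5  (order 5).
h: a_k = 0, 0, 0, 4, -3/2, -32/5, …
ICs: h(0) = 0, h′(0) = 0, h′′(0) = 0, h′′′(0) = 24, h′′′′(0) = -36.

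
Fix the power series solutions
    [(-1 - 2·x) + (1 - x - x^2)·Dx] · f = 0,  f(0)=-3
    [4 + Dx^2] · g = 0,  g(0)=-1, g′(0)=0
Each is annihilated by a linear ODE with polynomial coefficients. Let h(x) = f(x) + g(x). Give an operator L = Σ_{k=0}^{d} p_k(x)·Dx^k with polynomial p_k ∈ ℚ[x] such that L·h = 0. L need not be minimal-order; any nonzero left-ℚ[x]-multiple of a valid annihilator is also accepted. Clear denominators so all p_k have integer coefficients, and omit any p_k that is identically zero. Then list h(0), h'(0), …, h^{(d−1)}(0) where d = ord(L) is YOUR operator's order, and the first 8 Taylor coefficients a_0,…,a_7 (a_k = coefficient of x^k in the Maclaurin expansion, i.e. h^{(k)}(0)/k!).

f: a_k = -3, -3, -6, -9, -15, -24, -39, -63, …
g: a_k = -1, 0, 2, 0, -2/3, 0, 4/45, 0, …
Sum ⇒ L₀ = lclm(L_f,L_g) in ℚ(x)⟨Dx⟩.
L = (44 + 96·x + 32·x^2 + 48·x^3 + 40·x^4 + 16·x^5) + (-16 + 20·x + 8·x^2 - 16·x^3 + 12·x^4 + 24·x^5 + 8·x^6)·Dx + (11 + 24·x + 8·x^2 + 12·x^3 + 10·x^4 + 4·x^5)·Dx^2 + (-4 + 5·x + 2·x^2 - 4·x^3 + 3·x^4 + 6·x^5 + 2·x^6)·Dx^3  (order 3).
h: a_k = -4, -3, -4, -9, -47/3, -24, -1751/45, -63, …
ICs: h(0) = -4, h′(0) = -3, h′′(0) = -8.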